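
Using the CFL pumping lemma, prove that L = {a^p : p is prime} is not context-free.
Assume for contradiction that L is context-free, and let p ≥ 1 be the pumping length given by the pumping lemma for CFLs.
Choose a prime q with q ≥ p and let s = a^q. Then s ∈ L and |s| = q ≥ p.
By the CFL pumping lemma, s = uvxyz for some u, v, x, y, z with |vxy| ≤ p, |vy| ≥ 1, and uv^i xy^i z ∈ L for every i ≥ 0.
All symbols are a's, so only lengths matter: let k = |vy|, with 1 ≤ k ≤ p. Then |uv^i xy^i z| = q + (i − 1)k.

Take i = q + 1: the length is q + qk = q(k + 1).
Both factors satisfy q ≥ 2 and k + 1 ≥ 2, so q(k + 1) is composite and uv^(q+1) xy^(q+1) z ∉ L.

This contradicts the CFL pumping lemma, which requires uv^i xy^i z ∈ L for all i ≥ 0.
Hence L = {a^p : p is prime} is not context-free. ∎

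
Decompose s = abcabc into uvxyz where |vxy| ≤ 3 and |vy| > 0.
u='ab', v='c', x='a', y='b', z='c'

For s = abcabc with pumping length p = 3:

One valid decomposition:
- u = 'ab'
- v = 'c'
- x = 'a'
- y = 'b'
- z = 'c'

Verification:
- uvxyz = 'ab' + 'c' + 'a' + 'b' + 'c' = abcabc ✓
- |vxy| = |'cab'| = 3 ≤ 3 ✓
- |vy| = |'cb'| = 2 > 0 ✓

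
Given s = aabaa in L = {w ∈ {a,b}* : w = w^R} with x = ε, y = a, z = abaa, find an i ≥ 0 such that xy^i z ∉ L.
i = 2

xy²z = ε · aa · abaa = aaabaa; aaabaa reversed is aabaaa ≠ aaabaa, so it is not a palindrome and is not in L.
(Other choices also work, e.g. i = 0, 3; only i = 1 is guaranteed to stay in L since xy¹z = s.)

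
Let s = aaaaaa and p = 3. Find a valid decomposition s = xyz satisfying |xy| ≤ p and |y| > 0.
x = '', y = 'aa', z = 'aaaa'

For s = aaaaaa and p = 3, one valid decomposition is:
- x = '' (length 0)
- y = 'aa' (length 2)
- z = 'aaaa' (length 4)

Verification:
- xyz = '' + 'aa' + 'aaaa' = aaaaaa ✓
- |xy| = 2 ≤ 3 ✓
- |y| = 2 > 0 ✓

All pumping lemma constraints are satisfied.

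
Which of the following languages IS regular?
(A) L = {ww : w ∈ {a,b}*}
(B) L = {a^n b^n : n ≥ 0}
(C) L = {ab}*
(C) {ab}*

(C) L = {ab}* is regular.

This can be recognized by a finite automaton (DFA/NFA).
Regular expressions like {ab}* define regular languages.

The other choices are not regular:
- {a^n b^n : n ≥ 0}: After pumping, the number of a's and b's become unequal
- {ww : w ∈ {a,b}*}: After pumping, the two halves no longer match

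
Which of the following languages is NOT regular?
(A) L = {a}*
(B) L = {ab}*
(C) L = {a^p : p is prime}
(C) {a^p : p is prime}

(C) L = {a^p : p is prime} is NOT regular.

The pumping lemma can be used to prove this:
After pumping, the length becomes composite

The other languages are regular because they can be recognized by finite automata.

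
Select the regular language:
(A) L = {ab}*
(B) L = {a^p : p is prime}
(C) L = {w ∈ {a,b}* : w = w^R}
(A) {ab}*

(A) L = {ab}* is regular.

This can be recognized by a finite automaton (DFA/NFA).
Regular expressions like {ab}* define regular languages.

The other choices are not regular:
- {w ∈ {a,b}* : w = w^R}: After pumping, the string is no longer symmetric
- {a^p : p is prime}: After pumping, the length becomes composite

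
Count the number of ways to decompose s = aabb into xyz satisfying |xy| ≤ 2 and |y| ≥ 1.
3

For s = 'aabb' with pumping length p = 2:

Constraints: |xy| ≤ 2, |y| > 0

Valid decompositions (|xy| ≤ p, |y| ≥ 1):
  • x='', y='a', z='abb'
  • x='a', y='a', z='bb'
  • x='', y='aa', z='bb'

Total count: 3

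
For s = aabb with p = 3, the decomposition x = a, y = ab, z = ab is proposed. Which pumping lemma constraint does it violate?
Violated: xyz = s

The decomposition x = a, y = ab, z = ab for s = aabb with p = 3
violates the constraint: xyz = s

xyz = 'a' + 'ab' + 'ab' = 'aabab' ≠ 'aabb' = s. The decomposition doesn't reconstruct s.

Pumping lemma constraints:
1. xyz = s (decomposition is valid)
2. |xy| ≤ p
3. |y| > 0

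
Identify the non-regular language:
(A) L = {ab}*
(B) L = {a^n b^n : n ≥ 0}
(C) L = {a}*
(B) {a^n b^n : n ≥ 0}

(B) L = {a^n b^n : n ≥ 0} is NOT regular.

The pumping lemma can be used to prove this:
After pumping, the number of a's and b's become unequal

The other languages are regular because they can be recognized by finite automata.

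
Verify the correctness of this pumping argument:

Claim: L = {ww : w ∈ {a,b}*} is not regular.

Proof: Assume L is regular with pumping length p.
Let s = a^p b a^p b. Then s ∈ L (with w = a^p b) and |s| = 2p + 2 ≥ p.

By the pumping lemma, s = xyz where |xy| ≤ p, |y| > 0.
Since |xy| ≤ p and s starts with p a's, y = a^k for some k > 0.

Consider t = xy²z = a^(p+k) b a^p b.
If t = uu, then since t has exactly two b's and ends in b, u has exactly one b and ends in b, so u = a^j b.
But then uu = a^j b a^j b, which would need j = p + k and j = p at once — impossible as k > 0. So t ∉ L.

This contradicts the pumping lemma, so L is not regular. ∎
The proof is correct.

This proof is valid because:
1. s = a^p b a^p b is in L and is chosen in terms of p, so |s| ≥ p holds for every p
2. The decomposition analysis is correct: |xy| ≤ p forces y to lie inside the leading a's
3. The contradiction is valid: the argument shows a^(p+k) b a^p b cannot be split into two equal halves
4. The conclusion follows logically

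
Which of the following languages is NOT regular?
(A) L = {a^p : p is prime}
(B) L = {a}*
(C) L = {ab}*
(A) {a^p : p is prime}

(A) L = {a^p : p is prime} is NOT regular.

The pumping lemma can be used to prove this:
After pumping, the length becomes composite

The other languages are regular because they can be recognized by finite automata.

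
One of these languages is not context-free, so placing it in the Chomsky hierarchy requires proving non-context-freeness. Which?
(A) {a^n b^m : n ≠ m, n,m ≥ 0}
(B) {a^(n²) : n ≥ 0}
(B) {a^(n²) : n ≥ 0}

(B) {a^(n²) : n ≥ 0} requires the CFL pumping lemma.

- {a^n b^m : n ≠ m, n,m ≥ 0} is context-free (but not regular)
  • Can be shown non-regular with the regular pumping lemma
  • After pumping a's, we can make n = m

- {a^(n²) : n ≥ 0} is NOT context-free
  • Requires the CFL pumping lemma to prove
  • Gaps between squares grow unboundedly

The CFL pumping lemma is "stronger" in that it can prove non-membership
in the larger class of context-free languages.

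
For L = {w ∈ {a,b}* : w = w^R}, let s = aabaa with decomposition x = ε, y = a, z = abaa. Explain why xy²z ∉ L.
xy²z = aaabaa ∉ L

Pumping with i = 2 replaces y = a by y² = aa:
- Original: s = xyz = aabaa; aabaa reversed is aabaa, the same string, so it is a palindrome and is in L
- Pumped: xy²z = ε · aa · abaa = aaabaa
- aaabaa reversed is aabaaa ≠ aaabaa, so it is not a palindrome and is not in L

The pumping lemma would require xy²z ∈ L, so this decomposition yields a contradiction.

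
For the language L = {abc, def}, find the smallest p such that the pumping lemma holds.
p = 4

For a finite language L, the pumping lemma holds vacuously if p > max|s| for s ∈ L.

The longest string in L = {abc, def} has length 3.
If p = 4, then no string s ∈ L has |s| ≥ p, so the condition is vacuously true.

The minimum pumping length is p = 4.

Why no smaller p works: for any p ≤ 3, the longest string s ∈ L has |s| = 3 ≥ p, so it would
have to be pumpable; but pumping up (i = 2, 3, ...) produces ever longer strings, which cannot all lie in the
finite language L. So the pumping property fails for every p ≤ 3.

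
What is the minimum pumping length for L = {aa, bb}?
p = 3

For a finite language L, the pumping lemma holds vacuously if p > max|s| for s ∈ L.

The longest string in L = {aa, bb} has length 2.
If p = 3, then no string s ∈ L has |s| ≥ p, so the condition is vacuously true.

The minimum pumping length is p = 3.

Why no smaller p works: for any p ≤ 2, the longest string s ∈ L has |s| = 2 ≥ p, so it would
have to be pumpable; but pumping up (i = 2, 3, ...) produces ever longer strings, which cannot all lie in the
finite language L. So the pumping property fails for every p ≤ 2.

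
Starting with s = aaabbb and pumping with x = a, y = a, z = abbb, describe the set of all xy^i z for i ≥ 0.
{xy^i z : i ≥ 0} = {a^(2+i) b^3 : i ≥ 0} = {aabbb, aaabbb, aaaabbb, ...}

With x = a, y = a, z = abbb: Starting with aaabbb and pumping the second 'a', we get strings with 2+i a's followed by 3 b's for i = 0, 1, 2, ...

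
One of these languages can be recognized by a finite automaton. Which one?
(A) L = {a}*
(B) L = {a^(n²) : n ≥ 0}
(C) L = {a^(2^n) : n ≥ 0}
(A) {a}*

(A) L = {a}* is regular.

This can be recognized by a finite automaton (DFA/NFA).
Regular expressions like {a}* define regular languages.

The other choices are not regular:
- {a^(2^n) : n ≥ 0}: After pumping, length is no longer a power of 2
- {a^(n²) : n ≥ 0}: After pumping, length is no longer a perfect square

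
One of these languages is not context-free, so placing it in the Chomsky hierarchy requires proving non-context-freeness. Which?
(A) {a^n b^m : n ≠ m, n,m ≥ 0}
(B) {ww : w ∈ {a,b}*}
(B) {ww : w ∈ {a,b}*}

(B) {ww : w ∈ {a,b}*} requires the CFL pumping lemma.

- {a^n b^m : n ≠ m, n,m ≥ 0} is context-free (but not regular)
  • Can be shown non-regular with the regular pumping lemma
  • After pumping a's, we can make n = m

- {ww : w ∈ {a,b}*} is NOT context-free
  • Requires the CFL pumping lemma to prove
  • Even a PDA cannot compare two arbitrary halves symbol by symbol; CFL pumping on a^p b^p a^p b^p fails

The CFL pumping lemma is "stronger" in that it can prove non-membership
in the larger class of context-free languages.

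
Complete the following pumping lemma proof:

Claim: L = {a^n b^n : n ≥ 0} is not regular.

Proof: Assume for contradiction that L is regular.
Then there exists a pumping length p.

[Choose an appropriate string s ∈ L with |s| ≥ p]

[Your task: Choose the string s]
s = a^p b^p

This string is in L (has equal a's and b's) and has length 2p ≥ p.
Any decomposition xyz with |xy| ≤ p means y consists only of a's,
so pumping will unbalance the counts.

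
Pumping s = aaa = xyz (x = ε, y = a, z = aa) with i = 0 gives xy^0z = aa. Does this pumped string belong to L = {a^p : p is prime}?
Yes

xy⁰z = ε · ε · aa = aa.
aa has length 2, which is prime, so it is in L.
(A single pumped string landing in L is not a contradiction by itself; a non-regularity proof needs some i for which xy^i z ∉ L, for every admissible decomposition.)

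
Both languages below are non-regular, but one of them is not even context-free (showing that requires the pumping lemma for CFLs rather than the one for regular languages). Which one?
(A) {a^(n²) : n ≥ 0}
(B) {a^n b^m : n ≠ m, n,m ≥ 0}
(A) {a^(n²) : n ≥ 0}

(A) {a^(n²) : n ≥ 0} requires the CFL pumping lemma.

- {a^n b^m : n ≠ m, n,m ≥ 0} is context-free (but not regular)
  • Can be shown non-regular with the regular pumping lemma
  • After pumping a's, we can make n = m

- {a^(n²) : n ≥ 0} is NOT context-free
  • Requires the CFL pumping lemma to prove
  • Gaps between squares grow unboundedly

The CFL pumping lemma is "stronger" in that it can prove non-membership
in the larger class of context-free languages.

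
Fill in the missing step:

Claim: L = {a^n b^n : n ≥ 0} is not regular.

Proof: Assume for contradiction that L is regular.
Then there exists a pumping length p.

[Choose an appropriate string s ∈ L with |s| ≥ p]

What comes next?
s = a^p b^p

This string is in L (has equal a's and b's) and has length 2p ≥ p.
Any decomposition xyz with |xy| ≤ p means y consists only of a's,
so pumping will unbalance the counts.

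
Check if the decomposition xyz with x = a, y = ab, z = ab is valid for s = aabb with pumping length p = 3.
Violated: xyz = s

The decomposition x = a, y = ab, z = ab for s = aabb with p = 3
violates the constraint: xyz = s

xyz = 'a' + 'ab' + 'ab' = 'aabab' ≠ 'aabb' = s. The decomposition doesn't reconstruct s.

Pumping lemma constraints:
1. xyz = s (decomposition is valid)
2. |xy| ≤ p
3. |y| > 0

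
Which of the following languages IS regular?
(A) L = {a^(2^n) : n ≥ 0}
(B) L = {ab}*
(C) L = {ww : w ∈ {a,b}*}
(B) {ab}*

(B) L = {ab}* is regular.

This can be recognized by a finite automaton (DFA/NFA).
Regular expressions like {ab}* define regular languages.

The other choices are not regular:
- {a^(2^n) : n ≥ 0}: After pumping, length is no longer a power of 2
- {ww : w ∈ {a,b}*}: After pumping, the two halves no longer match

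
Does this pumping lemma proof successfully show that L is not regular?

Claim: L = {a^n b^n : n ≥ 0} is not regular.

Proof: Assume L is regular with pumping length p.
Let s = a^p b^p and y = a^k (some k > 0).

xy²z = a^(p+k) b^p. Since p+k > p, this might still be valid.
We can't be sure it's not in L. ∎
The proof is INCORRECT.

Error: The conclusion is wrong.
xy²z = a^(p+k) b^p is definitely NOT in L because the number of a's (p+k) ≠ number of b's (p).
The proof incorrectly doubts what is actually a valid contradiction.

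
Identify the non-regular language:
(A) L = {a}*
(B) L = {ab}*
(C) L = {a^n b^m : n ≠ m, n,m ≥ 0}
(C) {a^n b^m : n ≠ m, n,m ≥ 0}

(C) L = {a^n b^m : n ≠ m, n,m ≥ 0} is NOT regular.

The pumping lemma can be used to prove this:
After pumping a's, we can make n = m

The other languages are regular because they can be recognized by finite automata.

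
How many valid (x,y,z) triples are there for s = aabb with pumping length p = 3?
6

For s = 'aabb' with pumping length p = 3:

Constraints: |xy| ≤ 3, |y| > 0

Valid decompositions (|xy| ≤ p, |y| ≥ 1):
  • x='', y='a', z='abb'
  • x='a', y='a', z='bb'
  • x='', y='aa', z='bb'
  • x='aa', y='b', z='b'
  • x='a', y='ab', z='b'
  • x='', y='aab', z='b'

Total count: 6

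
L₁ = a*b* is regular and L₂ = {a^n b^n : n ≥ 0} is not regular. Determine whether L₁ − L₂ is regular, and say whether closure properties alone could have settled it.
No — L₁ − L₂ is not regular.

a*b* − {a^n b^n} = {a^n b^m : n ≠ m}. If this were regular, then its complement intersected with a*b*, namely {a^n b^n : n ≥ 0}, would be regular too (closure under complement and intersection) — contradiction. So L₁ − L₂ is not regular.

Note that the bare facts "L₁ regular, L₂ non-regular" do not settle the question by themselves: the closure of regular languages under ∪, ∩, complement and difference applies only when BOTH operands are regular. With a non-regular operand the result can come out regular or non-regular depending on the specific languages, so one has to work out L₁ − L₂ for this particular pair, as above.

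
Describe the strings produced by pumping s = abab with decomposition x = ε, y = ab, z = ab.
{xy^i z : i ≥ 0} = {(ab)^(i+1) : i ≥ 0} = {ab, abab, ababab, ...}

With x = ε, y = ab, z = ab: Pumping 'ab' gives strings of alternating a's and b's.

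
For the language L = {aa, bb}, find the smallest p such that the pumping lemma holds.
p = 3

For a finite language L, the pumping lemma holds vacuously if p > max|s| for s ∈ L.

The longest string in L = {aa, bb} has length 2.
If p = 3, then no string s ∈ L has |s| ≥ p, so the condition is vacuously true.

The minimum pumping length is p = 3.

Why no smaller p works: for any p ≤ 2, the longest string s ∈ L has |s| = 2 ≥ p, so it would
have to be pumpable; but pumping up (i = 2, 3, ...) produces ever longer strings, which cannot all lie in the
finite language L. So the pumping property fails for every p ≤ 2.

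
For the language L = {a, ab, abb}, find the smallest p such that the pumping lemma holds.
p = 4

For a finite language L, the pumping lemma holds vacuously if p > max|s| for s ∈ L.

The longest string in L = {a, ab, abb} has length 3.
If p = 4, then no string s ∈ L has |s| ≥ p, so the condition is vacuously true.

The minimum pumping length is p = 4.

Why no smaller p works: for any p ≤ 3, the longest string s ∈ L has |s| = 3 ≥ p, so it would
have to be pumpable; but pumping up (i = 2, 3, ...) produces ever longer strings, which cannot all lie in the
finite language L. So the pumping property fails for every p ≤ 3.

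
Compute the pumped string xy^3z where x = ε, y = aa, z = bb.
aaaaaabb

Given x = '', y = 'aa', z = 'bb' and i = 3:

xy^3z = x + y·y·...·y (3 times) + z
       = '' + 'aa'^3 + 'bb'
       = '' + 'aaaaaa' + 'bb'
       = 'aaaaaabb'

The pumped string is 'aaaaaabb' with length 8.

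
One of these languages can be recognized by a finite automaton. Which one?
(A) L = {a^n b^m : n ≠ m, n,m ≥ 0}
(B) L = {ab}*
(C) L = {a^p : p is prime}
(B) {ab}*

(B) L = {ab}* is regular.

This can be recognized by a finite automaton (DFA/NFA).
Regular expressions like {ab}* define regular languages.

The other choices are not regular:
- {a^p : p is prime}: After pumping, the length becomes composite
- {a^n b^m : n ≠ m, n,m ≥ 0}: After pumping a's, we can make n = m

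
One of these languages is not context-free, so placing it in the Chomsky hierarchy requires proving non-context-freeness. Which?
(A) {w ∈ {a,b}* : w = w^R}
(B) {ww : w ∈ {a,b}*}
(B) {ww : w ∈ {a,b}*}

(B) {ww : w ∈ {a,b}*} requires the CFL pumping lemma.

- {w ∈ {a,b}* : w = w^R} is context-free (but not regular)
  • Can be shown non-regular with the regular pumping lemma
  • After pumping, the string is no longer symmetric

- {ww : w ∈ {a,b}*} is NOT context-free
  • Requires the CFL pumping lemma to prove
  • Even a PDA cannot compare two arbitrary halves symbol by symbol; CFL pumping on a^p b^p a^p b^p fails

The CFL pumping lemma is "stronger" in that it can prove non-membership
in the larger class of context-free languages.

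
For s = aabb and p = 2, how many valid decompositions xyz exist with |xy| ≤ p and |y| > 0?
3

For s = 'aabb' with pumping length p = 2:

Constraints: |xy| ≤ 2, |y| > 0

Valid decompositions (|xy| ≤ p, |y| ≥ 1):
  • x='', y='a', z='abb'
  • x='a', y='a', z='bb'
  • x='', y='aa', z='bb'

Total count: 3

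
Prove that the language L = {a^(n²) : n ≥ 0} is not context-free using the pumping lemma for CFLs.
Assume for contradiction that L is context-free, and let p ≥ 1 be the pumping length given by the pumping lemma for CFLs.
Choose s = a^(p²). Then s ∈ L and |s| = p² ≥ p.
By the CFL pumping lemma, s = uvxyz for some u, v, x, y, z with |vxy| ≤ p, |vy| ≥ 1, and uv^i xy^i z ∈ L for every i ≥ 0.
All symbols are a's, so only lengths matter: let k = |vy|, with 1 ≤ k ≤ |vxy| ≤ p.

Take i = 2: |uv²xy²z| = p² + k, and p² < p² + k ≤ p² + p < (p + 1)².
So the length lies strictly between consecutive squares and is not a perfect square; uv²xy²z ∉ L.

This contradicts the CFL pumping lemma, which requires uv^i xy^i z ∈ L for all i ≥ 0.
Hence L = {a^(n²) : n ≥ 0} is not context-free. ∎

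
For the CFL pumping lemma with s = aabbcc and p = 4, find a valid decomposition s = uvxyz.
u='a', v='a', x='bb', y='c', z='c'

For s = aabbcc with pumping length p = 4:

One valid decomposition:
- u = 'a'
- v = 'a'
- x = 'bb'
- y = 'c'
- z = 'c'

Verification:
- uvxyz = 'a' + 'a' + 'bb' + 'c' + 'c' = aabbcc ✓
- |vxy| = |'abbc'| = 4 ≤ 4 ✓
- |vy| = |'ac'| = 2 > 0 ✓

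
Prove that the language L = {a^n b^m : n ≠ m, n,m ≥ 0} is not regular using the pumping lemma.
Assume for contradiction that L is regular, and let p ≥ 1 be the pumping length given by the pumping lemma.
Choose s = a^p b^(p + p!). Then s ∈ L because p ≠ p + p! (as p! ≥ 1), and |s| ≥ p.
By the pumping lemma, s = xyz for some x, y, z with |xy| ≤ p, |y| ≥ 1, and xy^i z ∈ L for every i ≥ 0.
Since |xy| ≤ p and the first p symbols of s are all a's, y = a^k for some k with 1 ≤ k ≤ p.
For every i ≥ 0, xy^i z = a^(p + (i − 1)k) b^(p + p!).

Because 1 ≤ k ≤ p, k divides p!. Let t = p!/k (a positive integer) and take i = t + 1.
Then the number of a's is p + tk = p + p!, which equals the number of b's.
So xy^(t+1) z = a^(p + p!) b^(p + p!) has equally many a's and b's and is NOT in L.

This contradicts the pumping lemma, which requires xy^i z ∈ L for all i ≥ 0.
Hence L = {a^n b^m : n ≠ m, n,m ≥ 0} is not regular. ∎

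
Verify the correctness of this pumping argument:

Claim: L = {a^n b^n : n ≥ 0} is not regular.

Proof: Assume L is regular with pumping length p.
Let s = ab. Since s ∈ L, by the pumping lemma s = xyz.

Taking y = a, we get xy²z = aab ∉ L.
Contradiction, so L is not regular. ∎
The proof is INCORRECT.

Error: The string s = ab may be shorter than p.
The pumping lemma only applies to strings with |s| ≥ p, and p is not under our control.
We must choose s in terms of p, e.g. s = a^p b^p, to ensure |s| ≥ p.
(The proof also fixes one particular y; a valid argument must handle every decomposition with |xy| ≤ p and |y| ≥ 1 — for s = a^p b^p this forces y = a^k, and then xy²z = a^(p+k) b^p ∉ L.)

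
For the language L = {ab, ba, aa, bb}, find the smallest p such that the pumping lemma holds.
p = 3

For a finite language L, the pumping lemma holds vacuously if p > max|s| for s ∈ L.

The longest string in L = {ab, ba, aa, bb} has length 2.
If p = 3, then no string s ∈ L has |s| ≥ p, so the condition is vacuously true.

The minimum pumping length is p = 3.

Why no smaller p works: for any p ≤ 2, the longest string s ∈ L has |s| = 2 ≥ p, so it would
have to be pumpable; but pumping up (i = 2, 3, ...) produces ever longer strings, which cannot all lie in the
finite language L. So the pumping property fails for every p ≤ 2.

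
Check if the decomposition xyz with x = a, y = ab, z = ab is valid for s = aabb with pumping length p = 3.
Violated: xyz = s

The decomposition x = a, y = ab, z = ab for s = aabb with p = 3
violates the constraint: xyz = s

xyz = 'a' + 'ab' + 'ab' = 'aabab' ≠ 'aabb' = s. The decomposition doesn't reconstruct s.

Pumping lemma constraints:
1. xyz = s (decomposition is valid)
2. |xy| ≤ p
3. |y| > 0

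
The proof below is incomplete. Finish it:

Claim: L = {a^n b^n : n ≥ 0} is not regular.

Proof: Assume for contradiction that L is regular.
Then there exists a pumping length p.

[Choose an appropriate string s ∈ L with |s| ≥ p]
s = a^p b^p

This string is in L (has equal a's and b's) and has length 2p ≥ p.
Any decomposition xyz with |xy| ≤ p means y consists only of a's,
so pumping will unbalance the counts.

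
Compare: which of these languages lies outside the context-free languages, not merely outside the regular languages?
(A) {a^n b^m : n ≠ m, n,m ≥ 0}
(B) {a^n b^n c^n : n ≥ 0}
(B) {a^n b^n c^n : n ≥ 0}

(B) {a^n b^n c^n : n ≥ 0} requires the CFL pumping lemma.

- {a^n b^m : n ≠ m, n,m ≥ 0} is context-free (but not regular)
  • Can be shown non-regular with the regular pumping lemma
  • After pumping a's, we can make n = m

- {a^n b^n c^n : n ≥ 0} is NOT context-free
  • Requires the CFL pumping lemma to prove
  • Cannot maintain three equal counts simultaneously

The CFL pumping lemma is "stronger" in that it can prove non-membership
in the larger class of context-free languages.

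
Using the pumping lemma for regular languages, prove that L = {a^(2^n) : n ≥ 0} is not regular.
Assume for contradiction that L is regular, and let p ≥ 1 be the pumping length given by the pumping lemma.
Choose s = a^(2^p). Then s ∈ L and |s| = 2^p ≥ p.
By the pumping lemma, s = xyz for some x, y, z with |xy| ≤ p, |y| ≥ 1, and xy^i z ∈ L for every i ≥ 0.
Here y = a^k for some k with 1 ≤ k ≤ |xy| ≤ p, and p < 2^p.

Take i = 2: |xy²z| = 2^p + k.
Now 2^p < 2^p + k ≤ 2^p + p < 2^p + 2^p = 2^(p+1).
So |xy²z| lies strictly between the consecutive powers of two 2^p and 2^(p+1), hence is not a power of 2, and xy²z ∉ L.

This contradicts the pumping lemma, which requires xy^i z ∈ L for all i ≥ 0.
Hence L = {a^(2^n) : n ≥ 0} is not regular. ∎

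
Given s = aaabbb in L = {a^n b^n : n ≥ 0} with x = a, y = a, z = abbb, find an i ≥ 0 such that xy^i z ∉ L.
i = 2

xy²z = a · aa · abbb = aaaabbb; aaaabbb has 4 a's and 3 b's; 4 ≠ 3, so it is not in L.
(Other choices also work, e.g. i = 0, 3; only i = 1 is guaranteed to stay in L since xy¹z = s.)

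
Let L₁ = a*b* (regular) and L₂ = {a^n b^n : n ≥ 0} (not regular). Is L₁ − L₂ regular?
No — L₁ − L₂ is not regular.

a*b* − {a^n b^n} = {a^n b^m : n ≠ m}. If this were regular, then its complement intersected with a*b*, namely {a^n b^n : n ≥ 0}, would be regular too (closure under complement and intersection) — contradiction. So L₁ − L₂ is not regular.

Note that the bare facts "L₁ regular, L₂ non-regular" do not settle the question by themselves: the closure of regular languages under ∪, ∩, complement and difference applies only when BOTH operands are regular. With a non-regular operand the result can come out regular or non-regular depending on the specific languages, so one has to work out L₁ − L₂ for this particular pair, as above.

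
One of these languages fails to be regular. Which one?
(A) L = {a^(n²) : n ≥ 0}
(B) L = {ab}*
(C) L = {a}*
(A) {a^(n²) : n ≥ 0}

(A) L = {a^(n²) : n ≥ 0} is NOT regular.

The pumping lemma can be used to prove this:
After pumping, length is no longer a perfect square

The other languages are regular because they can be recognized by finite automata.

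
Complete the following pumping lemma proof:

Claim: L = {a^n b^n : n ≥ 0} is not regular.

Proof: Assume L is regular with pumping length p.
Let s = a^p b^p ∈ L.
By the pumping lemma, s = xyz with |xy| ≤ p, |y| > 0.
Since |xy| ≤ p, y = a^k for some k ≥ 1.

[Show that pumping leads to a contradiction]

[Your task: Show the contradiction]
Consider xy²z = a^(p+k) b^p.

Since k ≥ 1, we have p + k > p.
So xy²z has more a's than b's: (p+k) a's vs p b's.
This means xy²z ∉ L because a^n b^n requires equal counts.

This contradicts the pumping lemma which states xy²z ∈ L.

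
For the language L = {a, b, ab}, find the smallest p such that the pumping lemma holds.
p = 3

For a finite language L, the pumping lemma holds vacuously if p > max|s| for s ∈ L.

The longest string in L = {a, b, ab} has length 2.
If p = 3, then no string s ∈ L has |s| ≥ p, so the condition is vacuously true.

The minimum pumping length is p = 3.

Why no smaller p works: for any p ≤ 2, the longest string s ∈ L has |s| = 2 ≥ p, so it would
have to be pumpable; but pumping up (i = 2, 3, ...) produces ever longer strings, which cannot all lie in the
finite language L. So the pumping property fails for every p ≤ 2.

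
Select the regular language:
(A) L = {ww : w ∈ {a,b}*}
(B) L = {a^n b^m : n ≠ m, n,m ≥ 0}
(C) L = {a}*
(C) {a}*

(C) L = {a}* is regular.

This can be recognized by a finite automaton (DFA/NFA).
Regular expressions like {a}* define regular languages.

The other choices are not regular:
- {ww : w ∈ {a,b}*}: After pumping, the two halves no longer match
- {a^n b^m : n ≠ m, n,m ≥ 0}: After pumping a's, we can make n = m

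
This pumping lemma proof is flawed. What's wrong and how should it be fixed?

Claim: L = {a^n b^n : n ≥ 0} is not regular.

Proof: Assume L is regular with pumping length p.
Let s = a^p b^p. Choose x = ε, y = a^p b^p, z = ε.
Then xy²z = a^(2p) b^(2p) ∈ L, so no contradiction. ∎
Error: The decomposition violates |xy| ≤ p. With y = a^p b^p, |xy| = |y| = 2p > p. (The proof also miscomputes xy²z, which would be a^p b^p a^p b^p rather than a^(2p) b^(2p), and it wrongly treats one harmless decomposition as settling the matter — the prover does not get to choose the decomposition.)

Correction: The pumping lemma requires |xy| ≤ p, and the argument must handle every decomposition satisfying |xy| ≤ p, |y| ≥ 1. Since s starts with p a's, any such y consists only of a's, say y = a^k with k ≥ 1. Then xy²z = a^(p+k) b^p has unequal numbers of a's and b's, so xy²z ∉ L — the required contradiction.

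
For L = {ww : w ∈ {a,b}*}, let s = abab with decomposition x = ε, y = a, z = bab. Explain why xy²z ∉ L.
xy²z = aabab ∉ L

Pumping with i = 2 replaces y = a by y² = aa:
- Original: s = xyz = abab; abab splits into halves ab · ab, which are equal, so it is in L (w = ab)
- Pumped: xy²z = ε · aa · bab = aabab
- aabab has odd length 5, so it cannot be written as ww and is not in L

The pumping lemma would require xy²z ∈ L, so this decomposition yields a contradiction.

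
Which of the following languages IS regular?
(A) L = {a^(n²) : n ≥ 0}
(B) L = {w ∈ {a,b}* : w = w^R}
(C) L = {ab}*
(C) {ab}*

(C) L = {ab}* is regular.

This can be recognized by a finite automaton (DFA/NFA).
Regular expressions like {ab}* define regular languages.

The other choices are not regular:
- {w ∈ {a,b}* : w = w^R}: After pumping, the string is no longer symmetric
- {a^(n²) : n ≥ 0}: After pumping, length is no longer a perfect square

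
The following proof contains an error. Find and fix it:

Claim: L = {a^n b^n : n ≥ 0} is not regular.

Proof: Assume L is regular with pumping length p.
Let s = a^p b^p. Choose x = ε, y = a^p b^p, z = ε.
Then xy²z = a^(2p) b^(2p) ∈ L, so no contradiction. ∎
Error: The decomposition violates |xy| ≤ p. With y = a^p b^p, |xy| = |y| = 2p > p. (The proof also miscomputes xy²z, which would be a^p b^p a^p b^p rather than a^(2p) b^(2p), and it wrongly treats one harmless decomposition as settling the matter — the prover does not get to choose the decomposition.)

Correction: The pumping lemma requires |xy| ≤ p, and the argument must handle every decomposition satisfying |xy| ≤ p, |y| ≥ 1. Since s starts with p a's, any such y consists only of a's, say y = a^k with k ≥ 1. Then xy²z = a^(p+k) b^p has unequal numbers of a's and b's, so xy²z ∉ L — the required contradiction.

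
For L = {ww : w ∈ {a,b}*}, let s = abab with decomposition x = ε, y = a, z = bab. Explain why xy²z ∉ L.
xy²z = aabab ∉ L

Pumping with i = 2 replaces y = a by y² = aa:
- Original: s = xyz = abab; abab splits into halves ab · ab, which are equal, so it is in L (w = ab)
- Pumped: xy²z = ε · aa · bab = aabab
- aabab has odd length 5, so it cannot be written as ww and is not in L

The pumping lemma would require xy²z ∈ L, so this decomposition yields a contradiction.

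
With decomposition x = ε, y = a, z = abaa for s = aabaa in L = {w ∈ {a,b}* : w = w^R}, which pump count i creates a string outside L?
i = 2

xy²z = ε · aa · abaa = aaabaa; aaabaa reversed is aabaaa ≠ aaabaa, so it is not a palindrome and is not in L.
(Other choices also work, e.g. i = 0, 3; only i = 1 is guaranteed to stay in L since xy¹z = s.)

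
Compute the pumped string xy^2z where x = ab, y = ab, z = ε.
ababab

Given x = 'ab', y = 'ab', z = '' and i = 2:

xy^2z = x + y·y·...·y (2 times) + z
       = 'ab' + 'ab'^2 + ''
       = 'ab' + 'abab' + ''
       = 'ababab'

The pumped string is 'ababab' with length 6.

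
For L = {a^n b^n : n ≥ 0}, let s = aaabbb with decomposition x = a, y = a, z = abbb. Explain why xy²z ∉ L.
xy²z = aaaabbb ∉ L

Pumping with i = 2 replaces y = a by y² = aa:
- Original: s = xyz = aaabbb; aaabbb = a^3 b^3 has equal counts (3 = 3), so it is in L
- Pumped: xy²z = a · aa · abbb = aaaabbb
- aaaabbb has 4 a's and 3 b's; 4 ≠ 3, so it is not in L

The pumping lemma would require xy²z ∈ L, so this decomposition yields a contradiction.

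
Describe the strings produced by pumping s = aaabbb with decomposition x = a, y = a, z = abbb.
{xy^i z : i ≥ 0} = {a^(2+i) b^3 : i ≥ 0} = {aabbb, aaabbb, aaaabbb, ...}

With x = a, y = a, z = abbb: Starting with aaabbb and pumping the second 'a', we get strings with 2+i a's followed by 3 b's for i = 0, 1, 2, ...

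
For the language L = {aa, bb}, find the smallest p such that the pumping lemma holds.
p = 3

For a finite language L, the pumping lemma holds vacuously if p > max|s| for s ∈ L.

The longest string in L = {aa, bb} has length 2.
If p = 3, then no string s ∈ L has |s| ≥ p, so the condition is vacuously true.

The minimum pumping length is p = 3.

Why no smaller p works: for any p ≤ 2, the longest string s ∈ L has |s| = 2 ≥ p, so it would
have to be pumpable; but pumping up (i = 2, 3, ...) produces ever longer strings, which cannot all lie in the
finite language L. So the pumping property fails for every p ≤ 2.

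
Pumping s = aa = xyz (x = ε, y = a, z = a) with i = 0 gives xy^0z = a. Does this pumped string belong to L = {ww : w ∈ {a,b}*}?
No

xy⁰z = ε · ε · a = a.
a has odd length 1, so it cannot be written as ww and is not in L.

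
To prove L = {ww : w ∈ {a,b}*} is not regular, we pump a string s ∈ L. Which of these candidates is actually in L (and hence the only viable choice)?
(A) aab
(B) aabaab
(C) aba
(B) aabaab

The pumping lemma is applied to a string s that lies in L, so first check membership of each option:
- (A) aab has odd length 3, so it cannot be written as ww and is not in L ✗
- (B) aabaab splits into halves aab · aab, which are equal, so it is in L (w = aab) ✓
- (C) aba has odd length 3, so it cannot be written as ww and is not in L ✗

Only (B) aabaab is in L, so it is the only candidate that could play the role of s.
(In a complete proof one picks s in terms of the pumping length p so that |s| ≥ p is guaranteed; a fixed string like aabaab illustrates the shape of such an s.)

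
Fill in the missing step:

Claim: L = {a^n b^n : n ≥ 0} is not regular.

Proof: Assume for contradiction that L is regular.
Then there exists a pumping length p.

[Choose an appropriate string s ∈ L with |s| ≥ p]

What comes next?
s = a^p b^p

This string is in L (has equal a's and b's) and has length 2p ≥ p.
Any decomposition xyz with |xy| ≤ p means y consists only of a's,
so pumping will unbalance the counts.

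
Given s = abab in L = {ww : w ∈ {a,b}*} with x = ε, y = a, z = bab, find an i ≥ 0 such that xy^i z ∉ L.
i = 0

xy⁰z = ε · ε · bab = bab; bab has odd length 3, so it cannot be written as ww and is not in L.
(Other choices also work, e.g. i = 2, 3; only i = 1 is guaranteed to stay in L since xy¹z = s.)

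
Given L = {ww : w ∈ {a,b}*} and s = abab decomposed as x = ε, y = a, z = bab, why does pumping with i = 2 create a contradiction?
xy²z = aabab ∉ L

Pumping with i = 2 replaces y = a by y² = aa:
- Original: s = xyz = abab; abab splits into halves ab · ab, which are equal, so it is in L (w = ab)
- Pumped: xy²z = ε · aa · bab = aabab
- aabab has odd length 5, so it cannot be written as ww and is not in L

The pumping lemma would require xy²z ∈ L, so this decomposition yields a contradiction.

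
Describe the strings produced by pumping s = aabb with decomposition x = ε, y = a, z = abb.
{xy^i z : i ≥ 0} = {a^(i+1) b^2 : i ≥ 0} = {abb, aabb, aaabb, ...}

With x = ε, y = a, z = abb: Starting with aabb and pumping the first 'a' (z = abb keeps the second 'a'), we get strings with i+1 a's followed by 2 b's for i = 0, 1, 2, ...; note bb is not produced because z always contributes one a.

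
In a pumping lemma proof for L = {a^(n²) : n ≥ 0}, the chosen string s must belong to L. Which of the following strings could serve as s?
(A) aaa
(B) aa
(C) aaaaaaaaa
(C) aaaaaaaaa

The pumping lemma is applied to a string s that lies in L, so first check membership of each option:
- (A) aaa has length 3, strictly between 1² = 1 and 2² = 4, so it is not in L ✗
- (B) aa has length 2, strictly between 1² = 1 and 2² = 4, so it is not in L ✗
- (C) aaaaaaaaa has length 9 = 3², a perfect square, so it is in L ✓

Only (C) aaaaaaaaa is in L, so it is the only candidate that could play the role of s.
(In a complete proof one picks s in terms of the pumping length p so that |s| ≥ p is guaranteed; a fixed string like aaaaaaaaa illustrates the shape of such an s.)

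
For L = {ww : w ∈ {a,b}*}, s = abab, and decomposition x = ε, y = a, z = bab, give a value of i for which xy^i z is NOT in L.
i = 3

xy³z = ε · aaa · bab = aaabab; aaabab has length 6; its halves are aaa and bab, which differ, so it is not in L.
(Other choices also work, e.g. i = 0, 2; only i = 1 is guaranteed to stay in L since xy¹z = s.)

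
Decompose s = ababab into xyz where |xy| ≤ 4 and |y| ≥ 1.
x = '', y = 'ab', z = 'abab'

For s = ababab and p = 4, one valid decomposition is:
- x = '' (length 0)
- y = 'ab' (length 2)
- z = 'abab' (length 4)

Verification:
- xyz = '' + 'ab' + 'abab' = ababab ✓
- |xy| = 2 ≤ 4 ✓
- |y| = 2 > 0 ✓

All pumping lemma constraints are satisfied.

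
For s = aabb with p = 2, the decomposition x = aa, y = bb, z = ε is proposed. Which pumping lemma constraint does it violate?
Violated: |xy| ≤ p

The decomposition x = aa, y = bb, z = ε for s = aabb with p = 2
violates the constraint: |xy| ≤ p

|xy| = |aabb| = 4 > 2 = p. The decomposition puts too many characters in xy.

Pumping lemma constraints:
1. xyz = s (decomposition is valid)
2. |xy| ≤ p
3. |y| > 0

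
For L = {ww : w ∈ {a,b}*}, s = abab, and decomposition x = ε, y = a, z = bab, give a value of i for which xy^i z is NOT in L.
i = 0

xy⁰z = ε · ε · bab = bab; bab has odd length 3, so it cannot be written as ww and is not in L.
(Other choices also work, e.g. i = 2, 3; only i = 1 is guaranteed to stay in L since xy¹z = s.)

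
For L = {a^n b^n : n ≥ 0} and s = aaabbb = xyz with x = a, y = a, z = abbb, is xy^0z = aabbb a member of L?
No

xy⁰z = a · ε · abbb = aabbb.
aabbb has 2 a's and 3 b's; 2 ≠ 3, so it is not in L.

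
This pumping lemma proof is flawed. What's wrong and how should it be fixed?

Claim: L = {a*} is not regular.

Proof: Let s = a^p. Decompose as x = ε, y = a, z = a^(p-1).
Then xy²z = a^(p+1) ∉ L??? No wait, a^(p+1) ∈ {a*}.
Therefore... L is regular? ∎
Error: The proof attempts to show a*  is not regular, but a* IS regular!

Correction: a* is a regular language (recognized by a simple DFA with one accepting state and self-loop on 'a'). The pumping lemma can only prove non-regularity, not regularity. For regular languages, pumping always works.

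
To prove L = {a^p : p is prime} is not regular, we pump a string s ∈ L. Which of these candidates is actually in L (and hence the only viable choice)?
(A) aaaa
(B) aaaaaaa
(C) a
(B) aaaaaaa

The pumping lemma is applied to a string s that lies in L, so first check membership of each option:
- (A) aaaa has length 4 = 2 × 2, which is not prime, so it is not in L ✗
- (B) aaaaaaa has length 7, which is prime, so it is in L ✓
- (C) a has length 1, which is not prime, so it is not in L ✗

Only (B) aaaaaaa is in L, so it is the only candidate that could play the role of s.
(In a complete proof one picks s in terms of the pumping length p so that |s| ≥ p is guaranteed; a fixed string like aaaaaaa illustrates the shape of such an s.)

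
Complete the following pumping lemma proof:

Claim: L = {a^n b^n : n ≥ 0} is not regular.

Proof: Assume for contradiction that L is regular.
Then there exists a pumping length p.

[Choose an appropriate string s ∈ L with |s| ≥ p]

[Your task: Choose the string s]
s = a^p b^p

This string is in L (has equal a's and b's) and has length 2p ≥ p.
Any decomposition xyz with |xy| ≤ p means y consists only of a's,
so pumping will unbalance the counts.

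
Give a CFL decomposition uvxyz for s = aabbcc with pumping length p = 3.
u='aa', v='b', x='b', y='c', z='c'

For s = aabbcc with pumping length p = 3:

One valid decomposition:
- u = 'aa'
- v = 'b'
- x = 'b'
- y = 'c'
- z = 'c'

Verification:
- uvxyz = 'aa' + 'b' + 'b' + 'c' + 'c' = aabbcc ✓
- |vxy| = |'bbc'| = 3 ≤ 3 ✓
- |vy| = |'bc'| = 2 > 0 ✓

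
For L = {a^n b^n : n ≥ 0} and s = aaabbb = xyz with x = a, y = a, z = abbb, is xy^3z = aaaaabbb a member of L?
No

xy³z = a · aaa · abbb = aaaaabbb.
aaaaabbb has 5 a's and 3 b's; 5 ≠ 3, so it is not in L.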